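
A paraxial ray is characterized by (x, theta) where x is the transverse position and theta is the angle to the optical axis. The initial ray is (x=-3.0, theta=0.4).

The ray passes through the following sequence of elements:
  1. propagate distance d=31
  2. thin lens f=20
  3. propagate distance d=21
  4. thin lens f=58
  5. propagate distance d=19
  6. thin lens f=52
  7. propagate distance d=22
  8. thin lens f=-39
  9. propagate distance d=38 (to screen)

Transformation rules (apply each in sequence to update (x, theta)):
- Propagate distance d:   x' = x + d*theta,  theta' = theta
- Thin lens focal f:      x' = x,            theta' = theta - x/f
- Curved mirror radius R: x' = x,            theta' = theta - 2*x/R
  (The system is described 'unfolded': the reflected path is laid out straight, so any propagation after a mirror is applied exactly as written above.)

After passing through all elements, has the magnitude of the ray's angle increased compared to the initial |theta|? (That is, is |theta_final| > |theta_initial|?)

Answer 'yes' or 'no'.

Initial: x=-3.0000 theta=0.4000
After 1 (propagate distance d=31): x=9.4000 theta=0.4000
After 2 (thin lens f=20): x=9.4000 theta=-0.0700
After 3 (propagate distance d=21): x=7.9300 theta=-0.0700
After 4 (thin lens f=58): x=7.9300 theta=-1199/5800 (≈-0.2067)
After 5 (propagate distance d=19): x=23213/5800 (≈4.0022) theta=-1199/5800 (≈-0.2067)
After 6 (thin lens f=52): x=23213/5800 (≈4.0022) theta=-85561/301600 (≈-0.2837)
After 7 (propagate distance d=22): x=-337633/150800 (≈-2.2389) theta=-85561/301600 (≈-0.2837)
After 8 (thin lens f=-39): x=-337633/150800 (≈-2.2389) theta=-802429/2352480 (≈-0.3411)
After 9 (propagate distance d=38 (to screen)): x=-44699221/2940600 (≈-15.2007) theta=-802429/2352480 (≈-0.3411)
|theta_initial|=0.4000 |theta_final|=802429/2352480 (≈0.3411) -> not increased

Answer: no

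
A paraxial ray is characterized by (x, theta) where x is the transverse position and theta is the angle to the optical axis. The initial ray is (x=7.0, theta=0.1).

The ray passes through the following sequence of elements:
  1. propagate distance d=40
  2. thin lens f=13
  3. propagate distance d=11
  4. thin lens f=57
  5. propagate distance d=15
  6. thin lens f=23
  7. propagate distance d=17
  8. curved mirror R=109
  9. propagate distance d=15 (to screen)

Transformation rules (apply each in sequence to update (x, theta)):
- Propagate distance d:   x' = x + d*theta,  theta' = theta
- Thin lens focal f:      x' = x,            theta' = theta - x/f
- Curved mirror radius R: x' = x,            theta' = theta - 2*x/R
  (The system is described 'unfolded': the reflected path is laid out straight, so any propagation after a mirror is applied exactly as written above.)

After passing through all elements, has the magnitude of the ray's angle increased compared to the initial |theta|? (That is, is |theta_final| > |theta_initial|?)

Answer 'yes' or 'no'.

Answer: yes

Derivation:
Initial: x=7.0000 theta=0.1000
After 1 (propagate distance d=40): x=11.0000 theta=0.1000
After 2 (thin lens f=13): x=11.0000 theta=-97/130 (≈-0.7462)
After 3 (propagate distance d=11): x=363/130 (≈2.7923) theta=-97/130 (≈-0.7462)
After 4 (thin lens f=57): x=363/130 (≈2.7923) theta=-982/1235 (≈-0.7951)
After 5 (propagate distance d=15): x=-22563/2470 (≈-9.1348) theta=-982/1235 (≈-0.7951)
After 6 (thin lens f=23): x=-22563/2470 (≈-9.1348) theta=-983/2470 (≈-0.3980)
After 7 (propagate distance d=17): x=-19637/1235 (≈-15.9004) theta=-983/2470 (≈-0.3980)
After 8 (curved mirror R=109): x=-19637/1235 (≈-15.9004) theta=-28599/269230 (≈-0.1062)
After 9 (propagate distance d=15 (to screen)): x=-4709851/269230 (≈-17.4938) theta=-28599/269230 (≈-0.1062)
|theta_initial|=0.1000 |theta_final|=28599/269230 (≈0.1062) -> increased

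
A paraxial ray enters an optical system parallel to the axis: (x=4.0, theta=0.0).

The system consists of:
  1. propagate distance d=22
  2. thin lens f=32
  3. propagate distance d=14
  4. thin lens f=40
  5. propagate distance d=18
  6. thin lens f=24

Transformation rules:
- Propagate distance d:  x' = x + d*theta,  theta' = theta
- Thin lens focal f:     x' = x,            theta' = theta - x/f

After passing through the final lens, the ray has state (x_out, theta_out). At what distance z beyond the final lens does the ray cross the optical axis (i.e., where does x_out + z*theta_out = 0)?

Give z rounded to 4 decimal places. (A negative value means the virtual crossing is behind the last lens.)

Answer: -7.2809

Derivation:
Initial: x=4.0000 theta=0.0000
After 1 (propagate distance d=22): x=4.0000 theta=0.0000
After 2 (thin lens f=32): x=4.0000 theta=-0.1250
After 3 (propagate distance d=14): x=2.2500 theta=-0.1250
After 4 (thin lens f=40): x=2.2500 theta=-29/160 (≈-0.1813)
After 5 (propagate distance d=18): x=-1.0125 theta=-29/160 (≈-0.1813)
After 6 (thin lens f=24): x=-1.0125 theta=-89/640 (≈-0.1391)
z_focus = -x_out/theta_out = -(-1.0125)/(-89/640) = -648/89 ≈ -7.2809
Rounded to 4 decimal places: z = -7.2809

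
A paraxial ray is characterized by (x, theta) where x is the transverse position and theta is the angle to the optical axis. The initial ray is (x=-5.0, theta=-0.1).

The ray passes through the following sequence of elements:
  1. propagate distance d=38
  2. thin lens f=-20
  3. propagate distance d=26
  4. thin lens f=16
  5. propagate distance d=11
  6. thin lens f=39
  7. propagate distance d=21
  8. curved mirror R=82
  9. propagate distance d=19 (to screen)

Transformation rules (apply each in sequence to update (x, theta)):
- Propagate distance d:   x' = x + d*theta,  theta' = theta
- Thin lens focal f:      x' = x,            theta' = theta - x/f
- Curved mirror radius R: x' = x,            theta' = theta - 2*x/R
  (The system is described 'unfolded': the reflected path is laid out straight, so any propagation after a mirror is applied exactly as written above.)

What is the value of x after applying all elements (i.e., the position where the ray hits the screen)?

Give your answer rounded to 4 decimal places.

Answer: 29.9955

Derivation:
Initial: x=-5.0000 theta=-0.1000
After 1 (propagate distance d=38): x=-8.8000 theta=-0.1000
After 2 (thin lens f=-20): x=-8.8000 theta=-0.5400
After 3 (propagate distance d=26): x=-22.8400 theta=-0.5400
After 4 (thin lens f=16): x=-22.8400 theta=0.8875
After 5 (propagate distance d=11): x=-13.0775 theta=0.8875
After 6 (thin lens f=39): x=-13.0775 theta=4769/3900 (≈1.2228)
After 7 (propagate distance d=21): x=65529/5200 (≈12.6017) theta=4769/3900 (≈1.2228)
After 8 (curved mirror R=82): x=65529/5200 (≈12.6017) theta=585529/639600 (≈0.9155)
After 9 (propagate distance d=19 (to screen)): x=9592559/319800 (≈29.9955) theta=585529/639600 (≈0.9155)
Rounded to 4 decimal places: x = 29.9955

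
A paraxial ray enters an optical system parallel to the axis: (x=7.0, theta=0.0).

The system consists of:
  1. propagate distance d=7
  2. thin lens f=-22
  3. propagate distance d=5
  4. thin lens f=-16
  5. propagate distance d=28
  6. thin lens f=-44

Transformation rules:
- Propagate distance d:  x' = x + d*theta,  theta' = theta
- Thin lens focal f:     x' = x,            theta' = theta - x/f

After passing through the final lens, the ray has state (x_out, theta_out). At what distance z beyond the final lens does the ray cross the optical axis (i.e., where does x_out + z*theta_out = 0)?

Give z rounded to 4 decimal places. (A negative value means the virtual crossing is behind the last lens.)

Initial: x=7.0000 theta=0.0000
After 1 (propagate distance d=7): x=7.0000 theta=0.0000
After 2 (thin lens f=-22): x=7.0000 theta=7/22 (≈0.3182)
After 3 (propagate distance d=5): x=189/22 (≈8.5909) theta=7/22 (≈0.3182)
After 4 (thin lens f=-16): x=189/22 (≈8.5909) theta=301/352 (≈0.8551)
After 5 (propagate distance d=28): x=2863/88 (≈32.5341) theta=301/352 (≈0.8551)
After 6 (thin lens f=-44): x=2863/88 (≈32.5341) theta=3087/1936 (≈1.5945)
z_focus = -x_out/theta_out = -(2863/88)/(3087/1936) = -8998/441 ≈ -20.4036
Rounded to 4 decimal places: z = -20.4036

Answer: -20.4036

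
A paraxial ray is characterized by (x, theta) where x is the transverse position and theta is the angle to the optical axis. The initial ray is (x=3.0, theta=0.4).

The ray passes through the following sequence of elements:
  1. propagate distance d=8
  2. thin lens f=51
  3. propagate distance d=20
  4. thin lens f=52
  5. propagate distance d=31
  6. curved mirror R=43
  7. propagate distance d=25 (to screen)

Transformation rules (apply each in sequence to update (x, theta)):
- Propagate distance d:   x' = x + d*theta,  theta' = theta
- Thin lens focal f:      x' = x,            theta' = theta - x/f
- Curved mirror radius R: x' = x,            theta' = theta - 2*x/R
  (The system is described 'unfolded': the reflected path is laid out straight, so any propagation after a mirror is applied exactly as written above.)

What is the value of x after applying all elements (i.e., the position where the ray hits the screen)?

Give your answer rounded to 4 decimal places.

Answer: -0.8760

Derivation:
Initial: x=3.0000 theta=0.4000
After 1 (propagate distance d=8): x=6.2000 theta=0.4000
After 2 (thin lens f=51): x=6.2000 theta=71/255 (≈0.2784)
After 3 (propagate distance d=20): x=3001/255 (≈11.7686) theta=71/255 (≈0.2784)
After 4 (thin lens f=52): x=3001/255 (≈11.7686) theta=691/13260 (≈0.0521)
After 5 (propagate distance d=31): x=177473/13260 (≈13.3841) theta=691/13260 (≈0.0521)
After 6 (curved mirror R=43): x=177473/13260 (≈13.3841) theta=-108411/190060 (≈-0.5704)
After 7 (propagate distance d=25 (to screen)): x=-19211/21930 (≈-0.8760) theta=-108411/190060 (≈-0.5704)
Rounded to 4 decimal places: x = -0.8760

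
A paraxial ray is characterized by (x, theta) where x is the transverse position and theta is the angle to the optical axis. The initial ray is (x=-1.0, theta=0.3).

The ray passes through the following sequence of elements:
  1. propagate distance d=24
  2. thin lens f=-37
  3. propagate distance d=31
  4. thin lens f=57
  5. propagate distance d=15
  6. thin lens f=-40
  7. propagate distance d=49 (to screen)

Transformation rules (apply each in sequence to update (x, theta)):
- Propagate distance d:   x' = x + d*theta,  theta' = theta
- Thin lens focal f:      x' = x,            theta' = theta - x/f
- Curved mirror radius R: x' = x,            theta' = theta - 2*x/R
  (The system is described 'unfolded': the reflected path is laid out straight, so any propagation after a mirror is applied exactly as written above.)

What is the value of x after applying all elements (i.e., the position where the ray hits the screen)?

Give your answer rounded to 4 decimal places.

Initial: x=-1.0000 theta=0.3000
After 1 (propagate distance d=24): x=6.2000 theta=0.3000
After 2 (thin lens f=-37): x=6.2000 theta=173/370 (≈0.4676)
After 3 (propagate distance d=31): x=7657/370 (≈20.6946) theta=173/370 (≈0.4676)
After 4 (thin lens f=57): x=7657/370 (≈20.6946) theta=58/555 (≈0.1045)
After 5 (propagate distance d=15): x=8237/370 (≈22.2622) theta=58/555 (≈0.1045)
After 6 (thin lens f=-40): x=8237/370 (≈22.2622) theta=29351/44400 (≈0.6611)
After 7 (propagate distance d=49 (to screen)): x=2426639/44400 (≈54.6540) theta=29351/44400 (≈0.6611)
Rounded to 4 decimal places: x = 54.6540

Answer: 54.6540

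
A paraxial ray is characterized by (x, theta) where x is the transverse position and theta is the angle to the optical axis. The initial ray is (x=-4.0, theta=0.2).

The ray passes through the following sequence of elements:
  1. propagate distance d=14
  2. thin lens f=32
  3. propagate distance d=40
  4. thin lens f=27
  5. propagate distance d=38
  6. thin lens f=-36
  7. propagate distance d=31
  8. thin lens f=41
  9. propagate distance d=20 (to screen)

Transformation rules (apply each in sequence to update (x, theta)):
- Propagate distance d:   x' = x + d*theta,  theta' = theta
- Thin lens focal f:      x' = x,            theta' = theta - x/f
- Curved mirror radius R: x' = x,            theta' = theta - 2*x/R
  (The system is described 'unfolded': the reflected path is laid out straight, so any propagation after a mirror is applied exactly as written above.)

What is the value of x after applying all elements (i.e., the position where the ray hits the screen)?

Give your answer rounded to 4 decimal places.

Answer: 6.0068

Derivation:
Initial: x=-4.0000 theta=0.2000
After 1 (propagate distance d=14): x=-1.2000 theta=0.2000
After 2 (thin lens f=32): x=-1.2000 theta=0.2375
After 3 (propagate distance d=40): x=8.3000 theta=0.2375
After 4 (thin lens f=27): x=8.3000 theta=-151/2160 (≈-0.0699)
After 5 (propagate distance d=38): x=1219/216 (≈5.6435) theta=-151/2160 (≈-0.0699)
After 6 (thin lens f=-36): x=1219/216 (≈5.6435) theta=3377/38880 (≈0.0869)
After 7 (propagate distance d=31): x=324107/38880 (≈8.3361) theta=3377/38880 (≈0.0869)
After 8 (thin lens f=41): x=324107/38880 (≈8.3361) theta=-18565/159408 (≈-0.1165)
After 9 (propagate distance d=20 (to screen)): x=9575387/1594080 (≈6.0068) theta=-18565/159408 (≈-0.1165)
Rounded to 4 decimal places: x = 6.0068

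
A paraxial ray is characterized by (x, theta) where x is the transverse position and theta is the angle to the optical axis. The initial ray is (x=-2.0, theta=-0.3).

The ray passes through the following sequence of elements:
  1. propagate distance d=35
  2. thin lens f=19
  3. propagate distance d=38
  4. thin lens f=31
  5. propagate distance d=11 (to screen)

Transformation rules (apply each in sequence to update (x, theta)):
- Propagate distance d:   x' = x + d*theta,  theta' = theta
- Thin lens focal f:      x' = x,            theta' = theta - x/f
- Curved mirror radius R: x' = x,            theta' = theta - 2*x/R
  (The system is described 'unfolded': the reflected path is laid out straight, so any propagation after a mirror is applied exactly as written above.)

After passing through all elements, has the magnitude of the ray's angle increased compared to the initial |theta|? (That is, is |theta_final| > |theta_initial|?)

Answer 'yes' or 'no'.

Answer: yes

Derivation:
Initial: x=-2.0000 theta=-0.3000
After 1 (propagate distance d=35): x=-12.5000 theta=-0.3000
After 2 (thin lens f=19): x=-12.5000 theta=34/95 (≈0.3579)
After 3 (propagate distance d=38): x=1.1000 theta=34/95 (≈0.3579)
After 4 (thin lens f=31): x=1.1000 theta=1899/5890 (≈0.3224)
After 5 (propagate distance d=11 (to screen)): x=13684/2945 (≈4.6465) theta=1899/5890 (≈0.3224)
|theta_initial|=0.3000 |theta_final|=1899/5890 (≈0.3224) -> increased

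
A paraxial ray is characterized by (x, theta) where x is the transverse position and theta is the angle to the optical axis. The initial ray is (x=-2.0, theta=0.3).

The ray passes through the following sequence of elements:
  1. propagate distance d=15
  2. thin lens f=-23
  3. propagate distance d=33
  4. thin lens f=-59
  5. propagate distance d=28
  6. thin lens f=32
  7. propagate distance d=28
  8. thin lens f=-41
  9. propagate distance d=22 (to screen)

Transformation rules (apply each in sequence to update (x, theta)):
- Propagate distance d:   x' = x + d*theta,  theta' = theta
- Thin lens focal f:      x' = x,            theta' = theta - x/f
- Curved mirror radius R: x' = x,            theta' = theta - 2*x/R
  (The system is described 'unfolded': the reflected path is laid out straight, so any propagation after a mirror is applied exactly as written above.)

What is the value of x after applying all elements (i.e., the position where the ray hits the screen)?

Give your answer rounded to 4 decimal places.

Initial: x=-2.0000 theta=0.3000
After 1 (propagate distance d=15): x=2.5000 theta=0.3000
After 2 (thin lens f=-23): x=2.5000 theta=47/115 (≈0.4087)
After 3 (propagate distance d=33): x=3677/230 (≈15.9870) theta=47/115 (≈0.4087)
After 4 (thin lens f=-59): x=3677/230 (≈15.9870) theta=401/590 (≈0.6797)
After 5 (propagate distance d=28): x=475187/13570 (≈35.0175) theta=401/590 (≈0.6797)
After 6 (thin lens f=32): x=475187/13570 (≈35.0175) theta=-180051/434240 (≈-0.4146)
After 7 (propagate distance d=28): x=2541139/108560 (≈23.4077) theta=-180051/434240 (≈-0.4146)
After 8 (thin lens f=-41): x=2541139/108560 (≈23.4077) theta=13573/86848 (≈0.1563)
After 9 (propagate distance d=22 (to screen)): x=5828793/217120 (≈26.8460) theta=13573/86848 (≈0.1563)
Rounded to 4 decimal places: x = 26.8460

Answer: 26.8460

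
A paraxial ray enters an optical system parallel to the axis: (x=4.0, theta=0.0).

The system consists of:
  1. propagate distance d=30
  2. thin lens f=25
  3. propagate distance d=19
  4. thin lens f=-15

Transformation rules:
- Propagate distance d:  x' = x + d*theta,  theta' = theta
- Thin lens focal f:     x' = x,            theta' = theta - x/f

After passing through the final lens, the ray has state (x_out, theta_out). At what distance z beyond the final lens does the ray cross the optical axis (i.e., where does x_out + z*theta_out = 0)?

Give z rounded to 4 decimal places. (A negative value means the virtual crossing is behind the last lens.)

Answer: 10.0000

Derivation:
Initial: x=4.0000 theta=0.0000
After 1 (propagate distance d=30): x=4.0000 theta=0.0000
After 2 (thin lens f=25): x=4.0000 theta=-0.1600
After 3 (propagate distance d=19): x=0.9600 theta=-0.1600
After 4 (thin lens f=-15): x=0.9600 theta=-0.0960
z_focus = -x_out/theta_out = -(0.9600)/(-0.0960) = 10.0000
Rounded to 4 decimal places: z = 10.0000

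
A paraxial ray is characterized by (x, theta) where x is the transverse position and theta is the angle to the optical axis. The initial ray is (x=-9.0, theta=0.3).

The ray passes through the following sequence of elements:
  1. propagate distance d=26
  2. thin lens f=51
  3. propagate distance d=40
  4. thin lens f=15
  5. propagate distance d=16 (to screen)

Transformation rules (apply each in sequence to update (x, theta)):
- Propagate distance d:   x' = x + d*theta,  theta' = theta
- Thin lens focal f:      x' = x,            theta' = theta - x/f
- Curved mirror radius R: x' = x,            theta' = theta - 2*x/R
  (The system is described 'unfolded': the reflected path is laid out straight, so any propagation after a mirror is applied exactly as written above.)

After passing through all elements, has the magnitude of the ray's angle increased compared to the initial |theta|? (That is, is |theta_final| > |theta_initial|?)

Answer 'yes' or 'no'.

Initial: x=-9.0000 theta=0.3000
After 1 (propagate distance d=26): x=-1.2000 theta=0.3000
After 2 (thin lens f=51): x=-1.2000 theta=11/34 (≈0.3235)
After 3 (propagate distance d=40): x=998/85 (≈11.7412) theta=11/34 (≈0.3235)
After 4 (thin lens f=15): x=998/85 (≈11.7412) theta=-1171/2550 (≈-0.4592)
After 5 (propagate distance d=16 (to screen)): x=5602/1275 (≈4.3937) theta=-1171/2550 (≈-0.4592)
|theta_initial|=0.3000 |theta_final|=1171/2550 (≈0.4592) -> increased

Answer: yes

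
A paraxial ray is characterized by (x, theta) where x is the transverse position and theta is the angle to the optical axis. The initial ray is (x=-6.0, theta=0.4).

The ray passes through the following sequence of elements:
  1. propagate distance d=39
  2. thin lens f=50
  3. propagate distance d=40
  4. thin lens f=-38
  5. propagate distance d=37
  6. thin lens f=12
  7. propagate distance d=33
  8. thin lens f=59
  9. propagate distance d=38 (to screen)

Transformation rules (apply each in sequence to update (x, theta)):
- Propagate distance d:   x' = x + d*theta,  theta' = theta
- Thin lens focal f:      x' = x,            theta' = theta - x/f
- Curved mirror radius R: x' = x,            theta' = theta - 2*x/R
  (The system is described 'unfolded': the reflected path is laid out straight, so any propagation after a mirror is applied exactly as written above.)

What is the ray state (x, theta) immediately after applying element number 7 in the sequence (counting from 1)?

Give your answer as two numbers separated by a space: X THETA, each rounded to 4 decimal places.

Answer: -52.9366 -2.9091

Derivation:
Initial: x=-6.0000 theta=0.4000
After 1 (propagate distance d=39): x=9.6000 theta=0.4000
After 2 (thin lens f=50): x=9.6000 theta=0.2080
After 3 (propagate distance d=40): x=17.9200 theta=0.2080
After 4 (thin lens f=-38): x=17.9200 theta=1614/2375 (≈0.6796)
After 5 (propagate distance d=37): x=102278/2375 (≈43.0644) theta=1614/2375 (≈0.6796)
After 6 (thin lens f=12): x=102278/2375 (≈43.0644) theta=-8291/2850 (≈-2.9091)
After 7 (propagate distance d=33): x=-251449/4750 (≈-52.9366) theta=-8291/2850 (≈-2.9091)
Rounded to 4 decimal places: x = -52.9366, theta = -2.9091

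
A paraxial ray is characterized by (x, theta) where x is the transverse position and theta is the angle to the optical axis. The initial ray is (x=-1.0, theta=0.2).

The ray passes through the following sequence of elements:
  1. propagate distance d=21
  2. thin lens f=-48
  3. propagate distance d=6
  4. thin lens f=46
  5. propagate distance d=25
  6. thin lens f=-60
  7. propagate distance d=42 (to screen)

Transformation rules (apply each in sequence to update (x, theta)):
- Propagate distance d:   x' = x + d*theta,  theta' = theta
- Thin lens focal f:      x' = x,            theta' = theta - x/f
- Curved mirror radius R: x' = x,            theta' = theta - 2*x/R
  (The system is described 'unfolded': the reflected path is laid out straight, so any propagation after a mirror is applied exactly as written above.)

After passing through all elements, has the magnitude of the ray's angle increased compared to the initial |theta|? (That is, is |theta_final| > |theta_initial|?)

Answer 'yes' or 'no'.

Answer: yes

Derivation:
Initial: x=-1.0000 theta=0.2000
After 1 (propagate distance d=21): x=3.2000 theta=0.2000
After 2 (thin lens f=-48): x=3.2000 theta=4/15 (≈0.2667)
After 3 (propagate distance d=6): x=4.8000 theta=4/15 (≈0.2667)
After 4 (thin lens f=46): x=4.8000 theta=56/345 (≈0.1623)
After 5 (propagate distance d=25): x=3056/345 (≈8.8580) theta=56/345 (≈0.1623)
After 6 (thin lens f=-60): x=3056/345 (≈8.8580) theta=1604/5175 (≈0.3100)
After 7 (propagate distance d=42 (to screen)): x=37736/1725 (≈21.8759) theta=1604/5175 (≈0.3100)
|theta_initial|=0.2000 |theta_final|=1604/5175 (≈0.3100) -> increased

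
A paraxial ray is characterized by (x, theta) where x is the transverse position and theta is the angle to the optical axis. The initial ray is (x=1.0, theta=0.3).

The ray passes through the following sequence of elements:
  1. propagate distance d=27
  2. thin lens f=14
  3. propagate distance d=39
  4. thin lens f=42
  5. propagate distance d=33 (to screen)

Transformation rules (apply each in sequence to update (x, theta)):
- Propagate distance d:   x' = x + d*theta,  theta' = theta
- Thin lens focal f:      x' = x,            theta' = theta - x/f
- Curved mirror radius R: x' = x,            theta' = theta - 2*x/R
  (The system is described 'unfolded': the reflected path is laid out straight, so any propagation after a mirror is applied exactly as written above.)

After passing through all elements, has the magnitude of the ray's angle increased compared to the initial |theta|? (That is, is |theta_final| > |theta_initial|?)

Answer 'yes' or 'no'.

Initial: x=1.0000 theta=0.3000
After 1 (propagate distance d=27): x=9.1000 theta=0.3000
After 2 (thin lens f=14): x=9.1000 theta=-0.3500
After 3 (propagate distance d=39): x=-4.5500 theta=-0.3500
After 4 (thin lens f=42): x=-4.5500 theta=-29/120 (≈-0.2417)
After 5 (propagate distance d=33 (to screen)): x=-12.5250 theta=-29/120 (≈-0.2417)
|theta_initial|=0.3000 |theta_final|=29/120 (≈0.2417) -> not increased

Answer: no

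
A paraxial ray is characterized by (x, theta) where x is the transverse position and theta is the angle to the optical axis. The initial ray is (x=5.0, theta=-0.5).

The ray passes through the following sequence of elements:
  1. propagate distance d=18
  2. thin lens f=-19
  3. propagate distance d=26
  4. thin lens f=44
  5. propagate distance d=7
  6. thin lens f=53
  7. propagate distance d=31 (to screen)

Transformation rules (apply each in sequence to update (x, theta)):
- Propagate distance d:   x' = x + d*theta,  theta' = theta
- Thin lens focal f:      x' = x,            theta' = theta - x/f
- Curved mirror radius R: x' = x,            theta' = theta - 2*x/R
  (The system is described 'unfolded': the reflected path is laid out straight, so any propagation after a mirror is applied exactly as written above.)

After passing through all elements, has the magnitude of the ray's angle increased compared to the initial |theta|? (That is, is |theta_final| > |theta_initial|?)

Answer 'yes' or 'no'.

Answer: no

Derivation:
Initial: x=5.0000 theta=-0.5000
After 1 (propagate distance d=18): x=-4.0000 theta=-0.5000
After 2 (thin lens f=-19): x=-4.0000 theta=-27/38 (≈-0.7105)
After 3 (propagate distance d=26): x=-427/19 (≈-22.4737) theta=-27/38 (≈-0.7105)
After 4 (thin lens f=44): x=-427/19 (≈-22.4737) theta=-167/836 (≈-0.1998)
After 5 (propagate distance d=7): x=-19957/836 (≈-23.8720) theta=-167/836 (≈-0.1998)
After 6 (thin lens f=53): x=-19957/836 (≈-23.8720) theta=5553/22154 (≈0.2507)
After 7 (propagate distance d=31 (to screen)): x=-713435/44308 (≈-16.1017) theta=5553/22154 (≈0.2507)
|theta_initial|=0.5000 |theta_final|=5553/22154 (≈0.2507) -> not increased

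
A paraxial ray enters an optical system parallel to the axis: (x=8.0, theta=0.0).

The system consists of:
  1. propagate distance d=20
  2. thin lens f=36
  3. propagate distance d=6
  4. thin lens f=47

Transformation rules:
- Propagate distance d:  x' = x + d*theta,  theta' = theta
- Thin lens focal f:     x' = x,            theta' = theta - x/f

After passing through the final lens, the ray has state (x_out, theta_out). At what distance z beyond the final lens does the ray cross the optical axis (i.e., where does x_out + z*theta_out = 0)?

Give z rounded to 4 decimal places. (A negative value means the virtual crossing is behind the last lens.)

Initial: x=8.0000 theta=0.0000
After 1 (propagate distance d=20): x=8.0000 theta=0.0000
After 2 (thin lens f=36): x=8.0000 theta=-2/9 (≈-0.2222)
After 3 (propagate distance d=6): x=20/3 (≈6.6667) theta=-2/9 (≈-0.2222)
After 4 (thin lens f=47): x=20/3 (≈6.6667) theta=-154/423 (≈-0.3641)
z_focus = -x_out/theta_out = -(20/3)/(-154/423) = 1410/77 ≈ 18.3117
Rounded to 4 decimal places: z = 18.3117

Answer: 18.3117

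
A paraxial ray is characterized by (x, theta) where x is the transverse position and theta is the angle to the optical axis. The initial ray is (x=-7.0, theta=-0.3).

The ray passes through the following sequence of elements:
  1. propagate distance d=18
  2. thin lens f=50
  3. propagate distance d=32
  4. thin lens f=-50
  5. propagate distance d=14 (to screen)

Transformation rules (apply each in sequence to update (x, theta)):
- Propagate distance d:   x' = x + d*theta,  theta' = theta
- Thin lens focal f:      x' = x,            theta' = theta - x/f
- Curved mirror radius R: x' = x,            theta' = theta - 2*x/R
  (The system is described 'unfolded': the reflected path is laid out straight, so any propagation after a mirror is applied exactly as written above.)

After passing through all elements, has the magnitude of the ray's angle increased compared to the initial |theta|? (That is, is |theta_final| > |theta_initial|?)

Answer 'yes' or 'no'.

Answer: yes

Derivation:
Initial: x=-7.0000 theta=-0.3000
After 1 (propagate distance d=18): x=-12.4000 theta=-0.3000
After 2 (thin lens f=50): x=-12.4000 theta=-0.0520
After 3 (propagate distance d=32): x=-14.0640 theta=-0.0520
After 4 (thin lens f=-50): x=-14.0640 theta=-2083/6250 (≈-0.3333)
After 5 (propagate distance d=14 (to screen)): x=-58531/3125 (≈-18.7299) theta=-2083/6250 (≈-0.3333)
|theta_initial|=0.3000 |theta_final|=2083/6250 (≈0.3333) -> increased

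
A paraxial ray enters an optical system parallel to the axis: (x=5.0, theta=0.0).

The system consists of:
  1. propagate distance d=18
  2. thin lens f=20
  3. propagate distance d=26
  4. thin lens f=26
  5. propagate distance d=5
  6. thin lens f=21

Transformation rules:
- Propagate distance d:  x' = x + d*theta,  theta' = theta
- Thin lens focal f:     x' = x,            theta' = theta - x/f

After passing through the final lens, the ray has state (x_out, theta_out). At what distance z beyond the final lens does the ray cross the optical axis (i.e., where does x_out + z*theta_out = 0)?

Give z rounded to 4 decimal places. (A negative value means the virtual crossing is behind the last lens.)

Answer: -32.7805

Derivation:
Initial: x=5.0000 theta=0.0000
After 1 (propagate distance d=18): x=5.0000 theta=0.0000
After 2 (thin lens f=20): x=5.0000 theta=-0.2500
After 3 (propagate distance d=26): x=-1.5000 theta=-0.2500
After 4 (thin lens f=26): x=-1.5000 theta=-5/26 (≈-0.1923)
After 5 (propagate distance d=5): x=-32/13 (≈-2.4615) theta=-5/26 (≈-0.1923)
After 6 (thin lens f=21): x=-32/13 (≈-2.4615) theta=-41/546 (≈-0.0751)
z_focus = -x_out/theta_out = -(-32/13)/(-41/546) = -1344/41 ≈ -32.7805
Rounded to 4 decimal places: z = -32.7805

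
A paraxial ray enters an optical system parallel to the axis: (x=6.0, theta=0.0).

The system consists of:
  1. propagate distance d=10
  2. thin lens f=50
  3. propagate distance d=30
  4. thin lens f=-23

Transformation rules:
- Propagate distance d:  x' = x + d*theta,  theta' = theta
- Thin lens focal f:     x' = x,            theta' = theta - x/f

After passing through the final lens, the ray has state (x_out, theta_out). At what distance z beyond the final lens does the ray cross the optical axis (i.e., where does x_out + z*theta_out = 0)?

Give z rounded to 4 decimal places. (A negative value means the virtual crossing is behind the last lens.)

Initial: x=6.0000 theta=0.0000
After 1 (propagate distance d=10): x=6.0000 theta=0.0000
After 2 (thin lens f=50): x=6.0000 theta=-0.1200
After 3 (propagate distance d=30): x=2.4000 theta=-0.1200
After 4 (thin lens f=-23): x=2.4000 theta=-9/575 (≈-0.0157)
z_focus = -x_out/theta_out = -(2.4000)/(-9/575) = 460/3 ≈ 153.3333
Rounded to 4 decimal places: z = 153.3333

Answer: 153.3333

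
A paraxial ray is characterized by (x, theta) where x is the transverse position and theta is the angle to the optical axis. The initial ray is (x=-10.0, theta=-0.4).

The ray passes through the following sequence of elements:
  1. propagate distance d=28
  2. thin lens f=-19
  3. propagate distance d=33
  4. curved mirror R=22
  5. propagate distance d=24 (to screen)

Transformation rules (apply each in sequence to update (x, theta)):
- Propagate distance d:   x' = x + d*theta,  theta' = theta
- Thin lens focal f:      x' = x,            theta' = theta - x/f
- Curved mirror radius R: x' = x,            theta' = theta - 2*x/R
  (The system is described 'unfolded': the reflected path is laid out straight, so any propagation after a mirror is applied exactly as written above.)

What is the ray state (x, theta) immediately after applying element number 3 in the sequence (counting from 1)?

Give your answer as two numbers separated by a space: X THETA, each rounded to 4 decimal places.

Answer: -71.2211 -1.5158

Derivation:
Initial: x=-10.0000 theta=-0.4000
After 1 (propagate distance d=28): x=-21.2000 theta=-0.4000
After 2 (thin lens f=-19): x=-21.2000 theta=-144/95 (≈-1.5158)
After 3 (propagate distance d=33): x=-6766/95 (≈-71.2211) theta=-144/95 (≈-1.5158)
Rounded to 4 decimal places: x = -71.2211, theta = -1.5158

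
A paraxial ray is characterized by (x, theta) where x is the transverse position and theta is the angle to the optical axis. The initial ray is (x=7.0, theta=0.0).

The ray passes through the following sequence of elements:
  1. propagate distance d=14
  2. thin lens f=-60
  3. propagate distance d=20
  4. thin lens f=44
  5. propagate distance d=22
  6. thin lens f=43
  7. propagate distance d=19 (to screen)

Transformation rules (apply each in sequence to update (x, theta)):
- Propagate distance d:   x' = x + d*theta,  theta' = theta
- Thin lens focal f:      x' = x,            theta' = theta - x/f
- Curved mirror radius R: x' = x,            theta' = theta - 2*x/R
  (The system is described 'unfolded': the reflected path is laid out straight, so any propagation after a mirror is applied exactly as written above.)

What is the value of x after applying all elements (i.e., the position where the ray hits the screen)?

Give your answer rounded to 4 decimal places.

Answer: 2.2236

Derivation:
Initial: x=7.0000 theta=0.0000
After 1 (propagate distance d=14): x=7.0000 theta=0.0000
After 2 (thin lens f=-60): x=7.0000 theta=7/60 (≈0.1167)
After 3 (propagate distance d=20): x=28/3 (≈9.3333) theta=7/60 (≈0.1167)
After 4 (thin lens f=44): x=28/3 (≈9.3333) theta=-21/220 (≈-0.0955)
After 5 (propagate distance d=22): x=217/30 (≈7.2333) theta=-21/220 (≈-0.0955)
After 6 (thin lens f=43): x=217/30 (≈7.2333) theta=-7483/28380 (≈-0.2637)
After 7 (propagate distance d=19 (to screen)): x=4207/1892 (≈2.2236) theta=-7483/28380 (≈-0.2637)
Rounded to 4 decimal places: x = 2.2236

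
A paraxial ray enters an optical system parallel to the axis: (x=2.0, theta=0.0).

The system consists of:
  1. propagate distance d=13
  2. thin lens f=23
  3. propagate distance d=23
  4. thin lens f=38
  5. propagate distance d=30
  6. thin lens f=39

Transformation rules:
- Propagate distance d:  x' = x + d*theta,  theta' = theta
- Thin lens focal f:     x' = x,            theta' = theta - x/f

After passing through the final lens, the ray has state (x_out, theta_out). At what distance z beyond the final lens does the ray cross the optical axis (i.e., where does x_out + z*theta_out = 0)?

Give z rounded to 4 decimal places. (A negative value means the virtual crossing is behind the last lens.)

Answer: -130.0000

Derivation:
Initial: x=2.0000 theta=0.0000
After 1 (propagate distance d=13): x=2.0000 theta=0.0000
After 2 (thin lens f=23): x=2.0000 theta=-2/23 (≈-0.0870)
After 3 (propagate distance d=23): x=0.0000 theta=-2/23 (≈-0.0870)
After 4 (thin lens f=38): x=0.0000 theta=-2/23 (≈-0.0870)
After 5 (propagate distance d=30): x=-60/23 (≈-2.6087) theta=-2/23 (≈-0.0870)
After 6 (thin lens f=39): x=-60/23 (≈-2.6087) theta=-6/299 (≈-0.0201)
z_focus = -x_out/theta_out = -(-60/23)/(-6/299) = -130.0000
Rounded to 4 decimal places: z = -130.0000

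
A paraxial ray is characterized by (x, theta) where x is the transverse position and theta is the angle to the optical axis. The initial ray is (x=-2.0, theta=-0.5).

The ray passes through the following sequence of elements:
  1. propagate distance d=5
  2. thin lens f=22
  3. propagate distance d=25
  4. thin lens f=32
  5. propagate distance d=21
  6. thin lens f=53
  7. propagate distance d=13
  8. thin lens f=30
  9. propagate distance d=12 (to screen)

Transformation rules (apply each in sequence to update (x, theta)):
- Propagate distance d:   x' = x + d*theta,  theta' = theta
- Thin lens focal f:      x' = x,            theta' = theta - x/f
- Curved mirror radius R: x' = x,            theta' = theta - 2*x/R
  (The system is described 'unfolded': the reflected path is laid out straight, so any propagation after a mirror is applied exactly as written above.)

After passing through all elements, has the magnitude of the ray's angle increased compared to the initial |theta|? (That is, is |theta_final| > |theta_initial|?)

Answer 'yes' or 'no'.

Answer: no

Derivation:
Initial: x=-2.0000 theta=-0.5000
After 1 (propagate distance d=5): x=-4.5000 theta=-0.5000
After 2 (thin lens f=22): x=-4.5000 theta=-13/44 (≈-0.2955)
After 3 (propagate distance d=25): x=-523/44 (≈-11.8864) theta=-13/44 (≈-0.2955)
After 4 (thin lens f=32): x=-523/44 (≈-11.8864) theta=107/1408 (≈0.0760)
After 5 (propagate distance d=21): x=-14489/1408 (≈-10.2905) theta=107/1408 (≈0.0760)
After 6 (thin lens f=53): x=-14489/1408 (≈-10.2905) theta=315/1166 (≈0.2702)
After 7 (propagate distance d=13): x=-505837/74624 (≈-6.7785) theta=315/1166 (≈0.2702)
After 8 (thin lens f=30): x=-505837/74624 (≈-6.7785) theta=100967/203520 (≈0.4961)
After 9 (propagate distance d=12 (to screen)): x=-307911/373120 (≈-0.8252) theta=100967/203520 (≈0.4961)
|theta_initial|=0.5000 |theta_final|=100967/203520 (≈0.4961) -> not increased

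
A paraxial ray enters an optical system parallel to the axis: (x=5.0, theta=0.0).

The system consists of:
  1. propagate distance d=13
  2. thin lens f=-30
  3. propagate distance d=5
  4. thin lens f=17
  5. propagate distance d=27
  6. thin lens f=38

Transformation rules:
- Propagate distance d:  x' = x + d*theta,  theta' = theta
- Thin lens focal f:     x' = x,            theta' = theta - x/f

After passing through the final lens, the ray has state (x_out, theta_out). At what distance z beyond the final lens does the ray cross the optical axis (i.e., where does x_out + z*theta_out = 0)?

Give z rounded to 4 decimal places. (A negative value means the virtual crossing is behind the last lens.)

Initial: x=5.0000 theta=0.0000
After 1 (propagate distance d=13): x=5.0000 theta=0.0000
After 2 (thin lens f=-30): x=5.0000 theta=1/6 (≈0.1667)
After 3 (propagate distance d=5): x=35/6 (≈5.8333) theta=1/6 (≈0.1667)
After 4 (thin lens f=17): x=35/6 (≈5.8333) theta=-3/17 (≈-0.1765)
After 5 (propagate distance d=27): x=109/102 (≈1.0686) theta=-3/17 (≈-0.1765)
After 6 (thin lens f=38): x=109/102 (≈1.0686) theta=-793/3876 (≈-0.2046)
z_focus = -x_out/theta_out = -(109/102)/(-793/3876) = 4142/793 ≈ 5.2232
Rounded to 4 decimal places: z = 5.2232

Answer: 5.2232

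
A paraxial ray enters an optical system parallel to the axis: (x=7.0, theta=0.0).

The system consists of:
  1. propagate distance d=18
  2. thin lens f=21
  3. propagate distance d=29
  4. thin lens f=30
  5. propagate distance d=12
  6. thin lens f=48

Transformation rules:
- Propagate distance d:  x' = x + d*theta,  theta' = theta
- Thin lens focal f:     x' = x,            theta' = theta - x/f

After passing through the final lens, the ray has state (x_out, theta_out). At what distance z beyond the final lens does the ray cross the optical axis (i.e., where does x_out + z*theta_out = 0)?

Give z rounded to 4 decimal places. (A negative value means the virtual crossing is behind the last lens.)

Initial: x=7.0000 theta=0.0000
After 1 (propagate distance d=18): x=7.0000 theta=0.0000
After 2 (thin lens f=21): x=7.0000 theta=-1/3 (≈-0.3333)
After 3 (propagate distance d=29): x=-8/3 (≈-2.6667) theta=-1/3 (≈-0.3333)
After 4 (thin lens f=30): x=-8/3 (≈-2.6667) theta=-11/45 (≈-0.2444)
After 5 (propagate distance d=12): x=-5.6000 theta=-11/45 (≈-0.2444)
After 6 (thin lens f=48): x=-5.6000 theta=-23/180 (≈-0.1278)
z_focus = -x_out/theta_out = -(-5.6000)/(-23/180) = -1008/23 ≈ -43.8261
Rounded to 4 decimal places: z = -43.8261

Answer: -43.8261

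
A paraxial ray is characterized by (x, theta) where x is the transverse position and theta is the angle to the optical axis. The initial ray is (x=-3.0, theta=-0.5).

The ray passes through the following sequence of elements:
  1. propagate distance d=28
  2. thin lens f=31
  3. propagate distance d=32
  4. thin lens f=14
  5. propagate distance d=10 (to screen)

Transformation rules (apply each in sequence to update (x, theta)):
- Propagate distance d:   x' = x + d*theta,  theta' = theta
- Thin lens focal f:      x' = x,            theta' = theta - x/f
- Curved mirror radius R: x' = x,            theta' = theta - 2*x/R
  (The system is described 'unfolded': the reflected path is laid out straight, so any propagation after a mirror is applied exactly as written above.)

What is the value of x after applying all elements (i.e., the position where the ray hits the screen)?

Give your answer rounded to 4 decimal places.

Initial: x=-3.0000 theta=-0.5000
After 1 (propagate distance d=28): x=-17.0000 theta=-0.5000
After 2 (thin lens f=31): x=-17.0000 theta=3/62 (≈0.0484)
After 3 (propagate distance d=32): x=-479/31 (≈-15.4516) theta=3/62 (≈0.0484)
After 4 (thin lens f=14): x=-479/31 (≈-15.4516) theta=250/217 (≈1.1521)
After 5 (propagate distance d=10 (to screen)): x=-853/217 (≈-3.9309) theta=250/217 (≈1.1521)
Rounded to 4 decimal places: x = -3.9309

Answer: -3.9309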